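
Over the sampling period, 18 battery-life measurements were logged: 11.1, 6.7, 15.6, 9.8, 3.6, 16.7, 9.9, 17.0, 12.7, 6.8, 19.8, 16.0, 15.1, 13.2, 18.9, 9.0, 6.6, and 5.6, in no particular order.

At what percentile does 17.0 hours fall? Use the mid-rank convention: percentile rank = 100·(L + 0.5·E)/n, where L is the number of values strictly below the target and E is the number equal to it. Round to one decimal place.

86.1

Sorted: 3.6, 5.6, 6.6, 6.7, 6.8, 9.0, 9.8, 9.9, 11.1, 12.7, 13.2, 15.1, 15.6, 16.0, 16.7, 17.0, 18.9, 19.8.
Count below 17.0: L = 15; count equal: E = 1; n = 18.
Percentile rank = 100·(15 + 0.5·1)/18 = 100·15.5/18 = 86.11.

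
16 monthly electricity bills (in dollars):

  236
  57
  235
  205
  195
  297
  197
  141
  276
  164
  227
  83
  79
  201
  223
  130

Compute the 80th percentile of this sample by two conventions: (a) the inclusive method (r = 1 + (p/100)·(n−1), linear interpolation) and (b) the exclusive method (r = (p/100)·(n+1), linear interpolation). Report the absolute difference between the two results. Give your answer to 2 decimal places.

Sorted: 57, 79, 83, 130, 141, 164, 195, 197, 201, 205, 223, 227, 235, 236, 276, 297.
n = 16.
(a) r = 13 → value at rank 13 = 235.
(b) r = 13.6; between ranks 13 (235) and 14 (236): 235.6.
|235 − 235.6| = 0.6.

0.60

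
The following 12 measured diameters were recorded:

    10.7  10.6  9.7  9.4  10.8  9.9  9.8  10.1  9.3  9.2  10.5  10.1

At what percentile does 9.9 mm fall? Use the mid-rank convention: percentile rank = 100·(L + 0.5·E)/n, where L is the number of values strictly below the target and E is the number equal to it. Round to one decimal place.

Sorted: 9.2, 9.3, 9.4, 9.7, 9.8, 9.9, 10.1, 10.1, 10.5, 10.6, 10.7, 10.8.
Count below 9.9: L = 5; count equal: E = 1; n = 12.
Percentile rank = 100·(5 + 0.5·1)/12 = 100·5.5/12 = 45.83.

45.8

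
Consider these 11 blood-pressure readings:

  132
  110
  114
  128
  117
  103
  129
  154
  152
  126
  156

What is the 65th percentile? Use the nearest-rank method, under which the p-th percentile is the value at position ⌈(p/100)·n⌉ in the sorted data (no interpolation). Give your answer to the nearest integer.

132

Sorted: 103, 110, 114, 117, 126, 128, 129, 132, 152, 154, 156.
n = 11.
Position = ⌈65/100 · 11⌉ = ⌈7.15⌉ = 8.
The value at rank 8 is 132.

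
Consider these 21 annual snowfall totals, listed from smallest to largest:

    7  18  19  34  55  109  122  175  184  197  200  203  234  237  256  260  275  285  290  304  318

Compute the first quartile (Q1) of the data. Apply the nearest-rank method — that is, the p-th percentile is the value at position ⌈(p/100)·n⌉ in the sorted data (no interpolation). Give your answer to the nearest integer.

n = 21.
Position = ⌈25/100 · 21⌉ = ⌈5.25⌉ = 6.
The value at rank 6 is 109.

109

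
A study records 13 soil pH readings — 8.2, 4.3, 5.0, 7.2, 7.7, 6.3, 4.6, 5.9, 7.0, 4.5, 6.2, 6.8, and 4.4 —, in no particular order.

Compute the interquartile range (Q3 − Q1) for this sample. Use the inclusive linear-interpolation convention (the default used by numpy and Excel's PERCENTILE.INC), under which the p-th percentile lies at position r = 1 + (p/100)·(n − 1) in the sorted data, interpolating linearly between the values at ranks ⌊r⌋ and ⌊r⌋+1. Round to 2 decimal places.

2.40

Sorted: 4.3, 4.4, 4.5, 4.6, 5.0, 5.9, 6.2, 6.3, 6.8, 7.0, 7.2, 7.7, 8.2.
n = 13.
P25: r = 4 (integer) → 4.6.
P75: r = 10 (integer) → 7.
Difference: 7 − 4.6 = 2.4.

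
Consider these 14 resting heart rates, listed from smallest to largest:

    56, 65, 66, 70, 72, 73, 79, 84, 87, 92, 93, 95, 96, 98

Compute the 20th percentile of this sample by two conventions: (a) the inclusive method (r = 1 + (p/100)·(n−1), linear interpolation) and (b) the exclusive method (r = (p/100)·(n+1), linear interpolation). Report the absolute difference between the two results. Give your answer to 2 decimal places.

n = 14.
(a) r = 3.6; between ranks 3 (66) and 4 (70): 68.4.
(b) r = 3 → value at rank 3 = 66.
|68.4 − 66| = 2.4.

2.40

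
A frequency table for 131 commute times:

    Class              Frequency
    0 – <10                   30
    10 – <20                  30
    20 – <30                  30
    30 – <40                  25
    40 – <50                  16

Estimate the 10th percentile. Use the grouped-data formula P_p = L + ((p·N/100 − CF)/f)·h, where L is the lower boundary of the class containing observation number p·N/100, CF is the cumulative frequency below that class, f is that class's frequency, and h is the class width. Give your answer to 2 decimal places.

N = 131; target position k = 10/100 · 131 = 13.1.
Cumulative frequencies: 30, 60, 90, 115, 131.
Observation 13.1 falls in the class 0 – <10.
L = 0, CF = 0, f = 30, h = 10.
P10 = 0 + ((13.1 − 0)/30)·10 = 0 + 4.36667 = 4.36667.

4.37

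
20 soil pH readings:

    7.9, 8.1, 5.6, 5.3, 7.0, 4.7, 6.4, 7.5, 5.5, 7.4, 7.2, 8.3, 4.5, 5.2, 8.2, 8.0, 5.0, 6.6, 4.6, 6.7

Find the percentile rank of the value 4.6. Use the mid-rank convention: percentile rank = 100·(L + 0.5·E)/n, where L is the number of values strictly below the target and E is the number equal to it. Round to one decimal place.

Sorted: 4.5, 4.6, 4.7, 5.0, 5.2, 5.3, 5.5, 5.6, 6.4, 6.6, 6.7, 7.0, 7.2, 7.4, 7.5, 7.9, 8.0, 8.1, 8.2, 8.3.
Count below 4.6: L = 1; count equal: E = 1; n = 20.
Percentile rank = 100·(1 + 0.5·1)/20 = 100·1.5/20 = 7.5.

7.5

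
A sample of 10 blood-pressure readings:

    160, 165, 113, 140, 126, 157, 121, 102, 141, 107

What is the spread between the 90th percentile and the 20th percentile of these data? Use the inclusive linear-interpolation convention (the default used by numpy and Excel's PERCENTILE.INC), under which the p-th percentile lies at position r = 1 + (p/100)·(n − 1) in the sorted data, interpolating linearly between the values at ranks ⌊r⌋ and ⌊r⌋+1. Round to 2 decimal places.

Sorted: 102, 107, 113, 121, 126, 140, 141, 157, 160, 165.
n = 10.
P20: r = 2.8; ranks 2–3 are 107, 113; interpolating gives 111.8.
P90: r = 9.1; ranks 9–10 are 160, 165; interpolating gives 160.5.
Difference: 160.5 − 111.8 = 48.7.

48.70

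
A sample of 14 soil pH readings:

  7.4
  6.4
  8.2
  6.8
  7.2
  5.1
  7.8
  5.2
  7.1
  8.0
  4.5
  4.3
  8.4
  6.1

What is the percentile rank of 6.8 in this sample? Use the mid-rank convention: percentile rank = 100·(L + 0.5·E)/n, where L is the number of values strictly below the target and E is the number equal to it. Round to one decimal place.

46.4

Sorted: 4.3, 4.5, 5.1, 5.2, 6.1, 6.4, 6.8, 7.1, 7.2, 7.4, 7.8, 8.0, 8.2, 8.4.
Count below 6.8: L = 6; count equal: E = 1; n = 14.
Percentile rank = 100·(6 + 0.5·1)/14 = 100·6.5/14 = 46.43.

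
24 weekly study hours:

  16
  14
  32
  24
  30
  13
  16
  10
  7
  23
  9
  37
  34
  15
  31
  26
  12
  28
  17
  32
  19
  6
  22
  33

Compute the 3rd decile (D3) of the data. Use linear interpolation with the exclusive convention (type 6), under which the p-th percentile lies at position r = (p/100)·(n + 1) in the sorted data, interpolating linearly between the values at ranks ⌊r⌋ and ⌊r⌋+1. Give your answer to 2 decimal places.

Sorted: 6, 7, 9, 10, 12, 13, 14, 15, 16, 16, 17, 19, 22, 23, 24, 26, 28, 30, 31, 32, 32, 33, 34, 37.
n = 24.
r = (30/100)·(24 + 1) = 7.5.
Rank 7 is 14 and rank 8 is 15.
Interpolate: 14 + 0.5·(15 − 14) = 14 + 0.5·1 = 14.5.

14.50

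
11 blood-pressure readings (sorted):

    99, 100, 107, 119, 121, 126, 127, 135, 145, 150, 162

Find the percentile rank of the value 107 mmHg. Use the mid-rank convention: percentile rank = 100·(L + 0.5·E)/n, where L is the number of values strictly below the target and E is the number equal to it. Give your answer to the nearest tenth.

Count below 107: L = 2; count equal: E = 1; n = 11.
Percentile rank = 100·(2 + 0.5·1)/11 = 100·2.5/11 = 22.73.

22.7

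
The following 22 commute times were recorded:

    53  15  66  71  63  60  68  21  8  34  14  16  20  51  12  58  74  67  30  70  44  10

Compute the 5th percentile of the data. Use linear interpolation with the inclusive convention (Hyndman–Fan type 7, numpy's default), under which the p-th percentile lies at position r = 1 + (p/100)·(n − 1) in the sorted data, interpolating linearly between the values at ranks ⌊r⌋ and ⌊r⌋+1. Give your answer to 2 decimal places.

Sorted: 8, 10, 12, 14, 15, 16, 20, 21, 30, 34, 44, 51, 53, 58, 60, 63, 66, 67, 68, 70, 71, 74.
n = 22.
r = 1 + (5/100)·(22 − 1) = 1 + 1.05 = 2.05.
Rank 2 is 10 and rank 3 is 12.
Interpolate: 10 + 0.05·(12 − 10) = 10 + 0.05·2 = 10.1.

10.10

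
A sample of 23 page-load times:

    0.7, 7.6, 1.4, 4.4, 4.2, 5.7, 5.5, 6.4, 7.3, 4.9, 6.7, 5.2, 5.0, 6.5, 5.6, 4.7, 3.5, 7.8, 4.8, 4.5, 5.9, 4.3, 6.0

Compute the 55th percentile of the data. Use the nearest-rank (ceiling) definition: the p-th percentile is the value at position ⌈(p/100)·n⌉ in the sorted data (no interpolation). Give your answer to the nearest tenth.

5.5

Sorted: 0.7, 1.4, 3.5, 4.2, 4.3, 4.4, 4.5, 4.7, 4.8, 4.9, 5.0, 5.2, 5.5, 5.6, 5.7, 5.9, 6.0, 6.4, 6.5, 6.7, 7.3, 7.6, 7.8.
n = 23.
Position = ⌈55/100 · 23⌉ = ⌈12.65⌉ = 13.
The value at rank 13 is 5.5.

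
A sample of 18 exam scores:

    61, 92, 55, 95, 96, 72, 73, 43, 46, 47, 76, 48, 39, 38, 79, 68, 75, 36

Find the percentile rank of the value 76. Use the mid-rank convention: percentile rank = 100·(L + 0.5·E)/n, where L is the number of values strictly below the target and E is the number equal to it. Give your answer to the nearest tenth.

Sorted: 36, 38, 39, 43, 46, 47, 48, 55, 61, 68, 72, 73, 75, 76, 79, 92, 95, 96.
Count below 76: L = 13; count equal: E = 1; n = 18.
Percentile rank = 100·(13 + 0.5·1)/18 = 100·13.5/18 = 75.

75.0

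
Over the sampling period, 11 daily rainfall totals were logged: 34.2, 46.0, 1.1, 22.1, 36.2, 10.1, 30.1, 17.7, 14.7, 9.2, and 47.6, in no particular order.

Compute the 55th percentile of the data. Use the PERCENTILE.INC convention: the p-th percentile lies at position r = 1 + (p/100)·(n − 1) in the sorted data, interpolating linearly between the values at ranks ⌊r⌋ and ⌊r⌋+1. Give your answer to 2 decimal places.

Sorted: 1.1, 9.2, 10.1, 14.7, 17.7, 22.1, 30.1, 34.2, 36.2, 46.0, 47.6.
n = 11.
r = 1 + (55/100)·(11 − 1) = 1 + 5.5 = 6.5.
Rank 6 is 22.1 and rank 7 is 30.1.
Interpolate: 22.1 + 0.5·(30.1 − 22.1) = 22.1 + 0.5·8 = 26.1.

26.10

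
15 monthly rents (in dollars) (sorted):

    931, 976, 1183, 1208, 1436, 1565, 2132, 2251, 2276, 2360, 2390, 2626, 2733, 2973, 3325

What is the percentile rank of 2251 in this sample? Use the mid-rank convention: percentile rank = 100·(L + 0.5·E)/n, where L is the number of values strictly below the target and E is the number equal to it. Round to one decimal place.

50.0

Count below 2251: L = 7; count equal: E = 1; n = 15.
Percentile rank = 100·(7 + 0.5·1)/15 = 100·7.5/15 = 50.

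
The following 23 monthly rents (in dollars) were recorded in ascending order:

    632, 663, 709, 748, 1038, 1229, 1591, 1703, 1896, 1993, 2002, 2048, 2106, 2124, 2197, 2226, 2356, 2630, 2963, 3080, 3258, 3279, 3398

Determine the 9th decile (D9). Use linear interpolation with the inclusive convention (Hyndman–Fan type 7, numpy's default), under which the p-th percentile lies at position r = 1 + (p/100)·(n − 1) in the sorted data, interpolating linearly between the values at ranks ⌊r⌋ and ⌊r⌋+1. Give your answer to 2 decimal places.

n = 23.
r = 1 + (90/100)·(23 − 1) = 1 + 19.8 = 20.8.
Rank 20 is 3080 and rank 21 is 3258.
Interpolate: 3080 + 0.8·(3258 − 3080) = 3080 + 0.8·178 = 3222.4.

3222.40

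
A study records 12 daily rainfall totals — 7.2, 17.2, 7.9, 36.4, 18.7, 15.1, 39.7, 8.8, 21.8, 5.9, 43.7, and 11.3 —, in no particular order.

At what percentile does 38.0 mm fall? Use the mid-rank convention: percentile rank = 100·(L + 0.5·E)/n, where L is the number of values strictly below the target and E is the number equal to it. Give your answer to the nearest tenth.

Sorted: 5.9, 7.2, 7.9, 8.8, 11.3, 15.1, 17.2, 18.7, 21.8, 36.4, 39.7, 43.7.
Count below 38.0: L = 10; count equal: E = 0; n = 12.
Percentile rank = 100·(10 + 0.5·0)/12 = 100·10/12 = 83.33.

83.3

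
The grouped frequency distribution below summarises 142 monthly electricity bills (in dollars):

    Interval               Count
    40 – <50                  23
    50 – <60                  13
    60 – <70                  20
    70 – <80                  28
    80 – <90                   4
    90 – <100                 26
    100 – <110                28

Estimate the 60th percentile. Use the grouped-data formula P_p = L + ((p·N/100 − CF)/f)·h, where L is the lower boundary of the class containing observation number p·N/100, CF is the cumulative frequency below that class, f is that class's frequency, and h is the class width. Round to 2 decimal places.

N = 142; target position k = 60/100 · 142 = 85.2.
Cumulative frequencies: 23, 36, 56, 84, 88, 114, 142.
Observation 85.2 falls in the class 80 – <90.
L = 80, CF = 84, f = 4, h = 10.
P60 = 80 + ((85.2 − 84)/4)·10 = 80 + 3 = 83.

83.00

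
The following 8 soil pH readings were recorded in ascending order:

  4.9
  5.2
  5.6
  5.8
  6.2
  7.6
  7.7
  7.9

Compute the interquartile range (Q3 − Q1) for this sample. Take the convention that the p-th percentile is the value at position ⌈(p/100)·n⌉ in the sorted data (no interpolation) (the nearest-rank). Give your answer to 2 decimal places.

n = 8.
P25: rank ⌈25/100·8⌉ = 2 → 5.2.
P75: rank ⌈75/100·8⌉ = 6 → 7.6.
Difference: 7.6 − 5.2 = 2.4.

2.40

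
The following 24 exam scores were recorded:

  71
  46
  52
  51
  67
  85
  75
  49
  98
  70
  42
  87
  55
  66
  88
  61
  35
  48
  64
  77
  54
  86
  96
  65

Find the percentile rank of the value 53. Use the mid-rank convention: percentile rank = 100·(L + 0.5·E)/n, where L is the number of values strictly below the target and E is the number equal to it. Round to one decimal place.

Sorted: 35, 42, 46, 48, 49, 51, 52, 54, 55, 61, 64, 65, 66, 67, 70, 71, 75, 77, 85, 86, 87, 88, 96, 98.
Count below 53: L = 7; count equal: E = 0; n = 24.
Percentile rank = 100·(7 + 0.5·0)/24 = 100·7/24 = 29.17.

29.2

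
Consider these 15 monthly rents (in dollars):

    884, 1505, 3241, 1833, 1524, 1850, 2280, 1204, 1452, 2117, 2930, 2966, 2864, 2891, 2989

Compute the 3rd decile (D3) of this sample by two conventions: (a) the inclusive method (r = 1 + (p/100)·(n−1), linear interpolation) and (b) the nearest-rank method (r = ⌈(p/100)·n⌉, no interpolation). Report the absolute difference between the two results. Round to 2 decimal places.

61.80

Sorted: 884, 1204, 1452, 1505, 1524, 1833, 1850, 2117, 2280, 2864, 2891, 2930, 2966, 2989, 3241.
n = 15.
(a) r = 5.2; between ranks 5 (1524) and 6 (1833): 1585.8.
(b) the nearest-rank method: rank 5 → 1524.
|1585.8 − 1524| = 61.8.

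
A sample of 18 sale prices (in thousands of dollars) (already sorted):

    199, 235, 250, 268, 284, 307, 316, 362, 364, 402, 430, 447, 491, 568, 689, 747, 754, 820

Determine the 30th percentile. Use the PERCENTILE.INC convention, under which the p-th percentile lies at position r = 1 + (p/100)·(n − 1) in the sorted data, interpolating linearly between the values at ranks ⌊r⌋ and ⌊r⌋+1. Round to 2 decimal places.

307.90

n = 18.
r = 1 + (30/100)·(18 − 1) = 1 + 5.1 = 6.1.
Rank 6 is 307 and rank 7 is 316.
Interpolate: 307 + 0.1·(316 − 307) = 307 + 0.1·9 = 307.9.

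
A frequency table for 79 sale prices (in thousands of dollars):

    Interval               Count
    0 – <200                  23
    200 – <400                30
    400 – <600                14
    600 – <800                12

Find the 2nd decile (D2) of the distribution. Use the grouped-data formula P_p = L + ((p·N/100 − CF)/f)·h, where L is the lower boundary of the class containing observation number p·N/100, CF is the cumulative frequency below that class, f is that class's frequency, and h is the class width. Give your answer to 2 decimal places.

137.39

N = 79; target position k = 20/100 · 79 = 15.8.
Cumulative frequencies: 23, 53, 67, 79.
Observation 15.8 falls in the class 0 – <200.
L = 0, CF = 0, f = 23, h = 200.
P20 = 0 + ((15.8 − 0)/23)·200 = 0 + 137.391 = 137.391.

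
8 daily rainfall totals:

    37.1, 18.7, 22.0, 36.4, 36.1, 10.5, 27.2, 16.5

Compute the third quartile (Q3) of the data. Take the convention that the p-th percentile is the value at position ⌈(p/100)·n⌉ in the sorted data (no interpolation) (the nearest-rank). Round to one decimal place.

Sorted: 10.5, 16.5, 18.7, 22.0, 27.2, 36.1, 36.4, 37.1.
n = 8.
Position = ⌈75/100 · 8⌉ = ⌈6⌉ = 6.
The value at rank 6 is 36.1.

36.1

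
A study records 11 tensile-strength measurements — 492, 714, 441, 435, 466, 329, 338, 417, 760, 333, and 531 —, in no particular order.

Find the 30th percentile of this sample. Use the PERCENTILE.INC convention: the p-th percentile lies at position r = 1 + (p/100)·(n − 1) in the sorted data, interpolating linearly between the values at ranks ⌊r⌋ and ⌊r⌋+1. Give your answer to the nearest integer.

417

Sorted: 329, 333, 338, 417, 435, 441, 466, 492, 531, 714, 760.
n = 11.
r = 1 + (30/100)·(11 − 1) = 1 + 3 = 4.
r is an integer, so P30 is the value at rank 4: 417.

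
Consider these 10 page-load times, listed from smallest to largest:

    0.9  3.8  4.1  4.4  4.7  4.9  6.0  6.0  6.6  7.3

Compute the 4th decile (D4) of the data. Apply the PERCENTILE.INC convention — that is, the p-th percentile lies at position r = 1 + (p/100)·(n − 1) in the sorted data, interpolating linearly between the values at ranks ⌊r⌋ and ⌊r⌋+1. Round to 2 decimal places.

n = 10.
r = 1 + (40/100)·(10 − 1) = 1 + 3.6 = 4.6.
Rank 4 is 4.4 and rank 5 is 4.7.
Interpolate: 4.4 + 0.6·(4.7 − 4.4) = 4.4 + 0.6·0.3 = 4.58.

4.58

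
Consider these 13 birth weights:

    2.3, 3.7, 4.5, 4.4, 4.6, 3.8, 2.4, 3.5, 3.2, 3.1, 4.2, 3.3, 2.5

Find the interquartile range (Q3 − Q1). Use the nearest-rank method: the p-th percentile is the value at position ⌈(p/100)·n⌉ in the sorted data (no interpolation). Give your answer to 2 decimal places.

1.10

Sorted: 2.3, 2.4, 2.5, 3.1, 3.2, 3.3, 3.5, 3.7, 3.8, 4.2, 4.4, 4.5, 4.6.
n = 13.
P25: rank ⌈25/100·13⌉ = 4 → 3.1.
P75: rank ⌈75/100·13⌉ = 10 → 4.2.
Difference: 4.2 − 3.1 = 1.1.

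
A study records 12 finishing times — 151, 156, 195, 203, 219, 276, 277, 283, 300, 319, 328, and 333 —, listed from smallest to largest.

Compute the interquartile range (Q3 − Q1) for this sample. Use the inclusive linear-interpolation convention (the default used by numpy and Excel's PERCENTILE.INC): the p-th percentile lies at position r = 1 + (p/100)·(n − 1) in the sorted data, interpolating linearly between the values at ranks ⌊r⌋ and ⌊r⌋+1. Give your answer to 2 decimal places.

n = 12.
P25: r = 3.75; ranks 3–4 are 195, 203; interpolating gives 201.
P75: r = 9.25; ranks 9–10 are 300, 319; interpolating gives 304.75.
Difference: 304.75 − 201 = 103.75.

103.75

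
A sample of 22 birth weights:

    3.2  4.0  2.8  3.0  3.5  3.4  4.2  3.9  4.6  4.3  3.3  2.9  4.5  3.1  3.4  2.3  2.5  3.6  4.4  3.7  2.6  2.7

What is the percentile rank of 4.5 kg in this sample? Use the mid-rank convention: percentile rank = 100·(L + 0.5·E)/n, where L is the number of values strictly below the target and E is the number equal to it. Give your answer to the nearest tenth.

93.2

Sorted: 2.3, 2.5, 2.6, 2.7, 2.8, 2.9, 3.0, 3.1, 3.2, 3.3, 3.4, 3.4, 3.5, 3.6, 3.7, 3.9, 4.0, 4.2, 4.3, 4.4, 4.5, 4.6.
Count below 4.5: L = 20; count equal: E = 1; n = 22.
Percentile rank = 100·(20 + 0.5·1)/22 = 100·20.5/22 = 93.18.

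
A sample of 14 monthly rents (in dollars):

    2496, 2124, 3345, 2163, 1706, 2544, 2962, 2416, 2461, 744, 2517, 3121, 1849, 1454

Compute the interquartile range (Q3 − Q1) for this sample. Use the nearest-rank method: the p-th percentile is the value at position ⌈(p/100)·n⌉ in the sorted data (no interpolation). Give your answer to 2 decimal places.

695.00

Sorted: 744, 1454, 1706, 1849, 2124, 2163, 2416, 2461, 2496, 2517, 2544, 2962, 3121, 3345.
n = 14.
P25: rank ⌈25/100·14⌉ = 4 → 1849.
P75: rank ⌈75/100·14⌉ = 11 → 2544.
Difference: 2544 − 1849 = 695.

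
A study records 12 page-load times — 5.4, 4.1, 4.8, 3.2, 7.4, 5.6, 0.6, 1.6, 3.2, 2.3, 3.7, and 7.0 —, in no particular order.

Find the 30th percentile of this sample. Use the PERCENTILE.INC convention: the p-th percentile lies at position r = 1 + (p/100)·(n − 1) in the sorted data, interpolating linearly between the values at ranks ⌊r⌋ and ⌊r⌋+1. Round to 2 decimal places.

Sorted: 0.6, 1.6, 2.3, 3.2, 3.2, 3.7, 4.1, 4.8, 5.4, 5.6, 7.0, 7.4.
n = 12.
r = 1 + (30/100)·(12 − 1) = 1 + 3.3 = 4.3.
Rank 4 is 3.2 and rank 5 is 3.2.
Interpolate: 3.2 + 0.3·(3.2 − 3.2) = 3.2 + 0.3·0 = 3.2.

3.20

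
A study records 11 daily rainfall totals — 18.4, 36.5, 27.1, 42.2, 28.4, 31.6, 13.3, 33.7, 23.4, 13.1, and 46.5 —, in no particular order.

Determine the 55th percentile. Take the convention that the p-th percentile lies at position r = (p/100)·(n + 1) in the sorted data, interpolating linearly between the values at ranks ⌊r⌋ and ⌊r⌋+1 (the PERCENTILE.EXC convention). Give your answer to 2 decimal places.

30.32

Sorted: 13.1, 13.3, 18.4, 23.4, 27.1, 28.4, 31.6, 33.7, 36.5, 42.2, 46.5.
n = 11.
r = (55/100)·(11 + 1) = 6.6.
Rank 6 is 28.4 and rank 7 is 31.6.
Interpolate: 28.4 + 0.6·(31.6 − 28.4) = 28.4 + 0.6·3.2 = 30.32.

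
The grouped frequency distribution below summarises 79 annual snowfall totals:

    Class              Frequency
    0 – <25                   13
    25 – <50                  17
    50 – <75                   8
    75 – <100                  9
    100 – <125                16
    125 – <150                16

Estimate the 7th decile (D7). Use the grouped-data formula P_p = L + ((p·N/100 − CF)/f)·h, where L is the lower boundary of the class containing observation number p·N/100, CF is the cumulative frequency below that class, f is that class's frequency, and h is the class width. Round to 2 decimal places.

112.97

N = 79; target position k = 70/100 · 79 = 55.3.
Cumulative frequencies: 13, 30, 38, 47, 63, 79.
Observation 55.3 falls in the class 100 – <125.
L = 100, CF = 47, f = 16, h = 25.
P70 = 100 + ((55.3 − 47)/16)·25 = 100 + 12.9688 = 112.969.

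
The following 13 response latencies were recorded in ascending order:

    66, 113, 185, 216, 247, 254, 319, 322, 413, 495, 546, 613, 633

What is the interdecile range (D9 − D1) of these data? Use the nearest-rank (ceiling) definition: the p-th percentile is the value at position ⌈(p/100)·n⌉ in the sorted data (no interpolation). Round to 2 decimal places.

500.00

n = 13.
P10: rank ⌈10/100·13⌉ = 2 → 113.
P90: rank ⌈90/100·13⌉ = 12 → 613.
Difference: 613 − 113 = 500.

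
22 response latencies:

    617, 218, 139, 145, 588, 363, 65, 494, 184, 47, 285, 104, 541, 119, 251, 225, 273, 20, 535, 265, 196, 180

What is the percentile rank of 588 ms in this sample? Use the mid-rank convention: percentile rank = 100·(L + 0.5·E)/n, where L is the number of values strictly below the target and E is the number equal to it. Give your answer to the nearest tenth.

93.2

Sorted: 20, 47, 65, 104, 119, 139, 145, 180, 184, 196, 218, 225, 251, 265, 273, 285, 363, 494, 535, 541, 588, 617.
Count below 588: L = 20; count equal: E = 1; n = 22.
Percentile rank = 100·(20 + 0.5·1)/22 = 100·20.5/22 = 93.18.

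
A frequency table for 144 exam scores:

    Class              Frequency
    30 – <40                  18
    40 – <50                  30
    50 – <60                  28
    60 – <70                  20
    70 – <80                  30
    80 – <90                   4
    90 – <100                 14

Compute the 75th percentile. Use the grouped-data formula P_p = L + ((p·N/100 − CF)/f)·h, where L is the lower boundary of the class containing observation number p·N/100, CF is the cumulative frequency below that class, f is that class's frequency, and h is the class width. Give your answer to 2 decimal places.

74.00

N = 144; target position k = 75/100 · 144 = 108.
Cumulative frequencies: 18, 48, 76, 96, 126, 130, 144.
Observation 108 falls in the class 70 – <80.
L = 70, CF = 96, f = 30, h = 10.
P75 = 70 + ((108 − 96)/30)·10 = 70 + 4 = 74.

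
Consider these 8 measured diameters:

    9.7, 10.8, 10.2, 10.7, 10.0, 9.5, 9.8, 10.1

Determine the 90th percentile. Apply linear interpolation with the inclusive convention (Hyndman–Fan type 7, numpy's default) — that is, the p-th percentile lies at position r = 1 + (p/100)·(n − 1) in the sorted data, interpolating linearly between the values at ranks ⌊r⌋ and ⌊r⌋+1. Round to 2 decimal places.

10.73

Sorted: 9.5, 9.7, 9.8, 10.0, 10.1, 10.2, 10.7, 10.8.
n = 8.
r = 1 + (90/100)·(8 − 1) = 1 + 6.3 = 7.3.
Rank 7 is 10.7 and rank 8 is 10.8.
Interpolate: 10.7 + 0.3·(10.8 − 10.7) = 10.7 + 0.3·0.1 = 10.73.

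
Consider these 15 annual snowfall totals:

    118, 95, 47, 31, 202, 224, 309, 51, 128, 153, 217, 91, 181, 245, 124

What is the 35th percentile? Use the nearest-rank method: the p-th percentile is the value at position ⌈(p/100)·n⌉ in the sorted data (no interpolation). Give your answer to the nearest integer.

118

Sorted: 31, 47, 51, 91, 95, 118, 124, 128, 153, 181, 202, 217, 224, 245, 309.
n = 15.
Position = ⌈35/100 · 15⌉ = ⌈5.25⌉ = 6.
The value at rank 6 is 118.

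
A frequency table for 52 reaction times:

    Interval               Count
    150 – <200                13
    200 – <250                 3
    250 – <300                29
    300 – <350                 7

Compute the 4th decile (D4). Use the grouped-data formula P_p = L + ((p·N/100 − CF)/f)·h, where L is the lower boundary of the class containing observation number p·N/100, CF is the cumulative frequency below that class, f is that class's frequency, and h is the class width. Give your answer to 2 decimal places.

N = 52; target position k = 40/100 · 52 = 20.8.
Cumulative frequencies: 13, 16, 45, 52.
Observation 20.8 falls in the class 250 – <300.
L = 250, CF = 16, f = 29, h = 50.
P40 = 250 + ((20.8 − 16)/29)·50 = 250 + 8.27586 = 258.276.

258.28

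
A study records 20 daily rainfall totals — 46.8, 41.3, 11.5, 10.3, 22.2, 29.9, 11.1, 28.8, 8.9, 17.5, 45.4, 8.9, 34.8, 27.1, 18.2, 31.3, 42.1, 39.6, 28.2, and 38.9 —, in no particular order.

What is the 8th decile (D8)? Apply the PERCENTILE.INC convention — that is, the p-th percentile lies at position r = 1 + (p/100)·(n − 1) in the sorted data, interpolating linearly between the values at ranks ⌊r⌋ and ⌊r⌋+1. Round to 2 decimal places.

39.94

Sorted: 8.9, 8.9, 10.3, 11.1, 11.5, 17.5, 18.2, 22.2, 27.1, 28.2, 28.8, 29.9, 31.3, 34.8, 38.9, 39.6, 41.3, 42.1, 45.4, 46.8.
n = 20.
r = 1 + (80/100)·(20 − 1) = 1 + 15.2 = 16.2.
Rank 16 is 39.6 and rank 17 is 41.3.
Interpolate: 39.6 + 0.2·(41.3 − 39.6) = 39.6 + 0.2·1.7 = 39.94.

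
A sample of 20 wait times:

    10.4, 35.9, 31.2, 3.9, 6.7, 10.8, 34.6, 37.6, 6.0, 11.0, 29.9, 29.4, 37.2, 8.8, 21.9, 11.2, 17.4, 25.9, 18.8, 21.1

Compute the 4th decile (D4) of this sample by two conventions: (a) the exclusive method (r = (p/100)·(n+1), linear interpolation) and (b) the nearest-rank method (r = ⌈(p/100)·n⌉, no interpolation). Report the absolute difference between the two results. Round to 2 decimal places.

2.48

Sorted: 3.9, 6.0, 6.7, 8.8, 10.4, 10.8, 11.0, 11.2, 17.4, 18.8, 21.1, 21.9, 25.9, 29.4, 29.9, 31.2, 34.6, 35.9, 37.2, 37.6.
n = 20.
(a) r = 8.4; between ranks 8 (11.2) and 9 (17.4): 13.68.
(b) the nearest-rank method: rank 8 → 11.2.
|13.68 − 11.2| = 2.48.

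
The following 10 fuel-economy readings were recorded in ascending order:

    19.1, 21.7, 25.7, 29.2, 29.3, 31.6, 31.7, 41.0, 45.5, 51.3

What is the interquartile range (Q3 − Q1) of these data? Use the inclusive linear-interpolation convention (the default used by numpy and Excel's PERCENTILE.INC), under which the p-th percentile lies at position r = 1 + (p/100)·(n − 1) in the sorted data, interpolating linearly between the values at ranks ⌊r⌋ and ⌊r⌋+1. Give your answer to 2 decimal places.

n = 10.
P25: r = 3.25; ranks 3–4 are 25.7, 29.2; interpolating gives 26.575.
P75: r = 7.75; ranks 7–8 are 31.7, 41.0; interpolating gives 38.675.
Difference: 38.675 − 26.575 = 12.1.

12.10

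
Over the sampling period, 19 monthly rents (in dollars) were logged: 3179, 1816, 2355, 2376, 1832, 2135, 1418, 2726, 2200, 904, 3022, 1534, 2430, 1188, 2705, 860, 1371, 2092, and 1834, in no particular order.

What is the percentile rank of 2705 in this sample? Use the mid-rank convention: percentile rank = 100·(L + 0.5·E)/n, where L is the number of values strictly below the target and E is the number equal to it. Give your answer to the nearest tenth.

Sorted: 860, 904, 1188, 1371, 1418, 1534, 1816, 1832, 1834, 2092, 2135, 2200, 2355, 2376, 2430, 2705, 2726, 3022, 3179.
Count below 2705: L = 15; count equal: E = 1; n = 19.
Percentile rank = 100·(15 + 0.5·1)/19 = 100·15.5/19 = 81.58.

81.6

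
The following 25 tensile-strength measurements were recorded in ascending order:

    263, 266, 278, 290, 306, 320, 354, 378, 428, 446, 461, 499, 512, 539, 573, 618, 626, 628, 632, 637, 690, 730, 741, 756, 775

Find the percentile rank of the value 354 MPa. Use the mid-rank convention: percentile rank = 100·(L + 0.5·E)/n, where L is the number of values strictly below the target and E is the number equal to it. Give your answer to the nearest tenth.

26.0

Count below 354: L = 6; count equal: E = 1; n = 25.
Percentile rank = 100·(6 + 0.5·1)/25 = 100·6.5/25 = 26.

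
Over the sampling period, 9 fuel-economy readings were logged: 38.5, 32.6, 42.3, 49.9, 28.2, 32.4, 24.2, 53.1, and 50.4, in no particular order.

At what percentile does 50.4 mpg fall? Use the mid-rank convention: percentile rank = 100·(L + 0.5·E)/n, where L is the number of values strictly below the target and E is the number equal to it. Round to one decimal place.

83.3

Sorted: 24.2, 28.2, 32.4, 32.6, 38.5, 42.3, 49.9, 50.4, 53.1.
Count below 50.4: L = 7; count equal: E = 1; n = 9.
Percentile rank = 100·(7 + 0.5·1)/9 = 100·7.5/9 = 83.33.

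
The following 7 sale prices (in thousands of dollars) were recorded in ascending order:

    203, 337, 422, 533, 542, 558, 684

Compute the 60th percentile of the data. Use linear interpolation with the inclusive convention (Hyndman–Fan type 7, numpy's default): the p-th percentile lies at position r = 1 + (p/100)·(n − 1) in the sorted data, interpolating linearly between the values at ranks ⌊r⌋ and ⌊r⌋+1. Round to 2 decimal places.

n = 7.
r = 1 + (60/100)·(7 − 1) = 1 + 3.6 = 4.6.
Rank 4 is 533 and rank 5 is 542.
Interpolate: 533 + 0.6·(542 − 533) = 533 + 0.6·9 = 538.4.

538.40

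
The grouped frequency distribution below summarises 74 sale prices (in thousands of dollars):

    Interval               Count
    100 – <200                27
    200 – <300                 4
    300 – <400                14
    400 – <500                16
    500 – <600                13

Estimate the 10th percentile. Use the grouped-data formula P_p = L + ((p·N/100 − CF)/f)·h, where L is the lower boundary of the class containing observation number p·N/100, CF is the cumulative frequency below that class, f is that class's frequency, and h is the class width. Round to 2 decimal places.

127.41

N = 74; target position k = 10/100 · 74 = 7.4.
Cumulative frequencies: 27, 31, 45, 61, 74.
Observation 7.4 falls in the class 100 – <200.
L = 100, CF = 0, f = 27, h = 100.
P10 = 100 + ((7.4 − 0)/27)·100 = 100 + 27.4074 = 127.407.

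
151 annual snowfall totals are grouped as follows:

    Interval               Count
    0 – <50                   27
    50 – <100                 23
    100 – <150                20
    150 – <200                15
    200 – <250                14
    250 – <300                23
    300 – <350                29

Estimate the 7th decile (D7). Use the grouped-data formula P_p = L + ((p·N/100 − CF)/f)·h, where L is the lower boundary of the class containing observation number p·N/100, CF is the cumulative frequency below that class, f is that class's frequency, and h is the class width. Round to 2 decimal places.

264.57

N = 151; target position k = 70/100 · 151 = 105.7.
Cumulative frequencies: 27, 50, 70, 85, 99, 122, 151.
Observation 105.7 falls in the class 250 – <300.
L = 250, CF = 99, f = 23, h = 50.
P70 = 250 + ((105.7 − 99)/23)·50 = 250 + 14.5652 = 264.565.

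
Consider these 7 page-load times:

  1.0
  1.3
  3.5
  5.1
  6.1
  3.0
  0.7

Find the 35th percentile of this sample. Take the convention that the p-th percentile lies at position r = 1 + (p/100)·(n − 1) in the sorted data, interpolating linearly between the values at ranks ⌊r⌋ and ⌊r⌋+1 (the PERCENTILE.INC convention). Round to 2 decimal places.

Sorted: 0.7, 1.0, 1.3, 3.0, 3.5, 5.1, 6.1.
n = 7.
r = 1 + (35/100)·(7 − 1) = 1 + 2.1 = 3.1.
Rank 3 is 1.3 and rank 4 is 3.0.
Interpolate: 1.3 + 0.1·(3.0 − 1.3) = 1.3 + 0.1·1.7 = 1.47.

1.47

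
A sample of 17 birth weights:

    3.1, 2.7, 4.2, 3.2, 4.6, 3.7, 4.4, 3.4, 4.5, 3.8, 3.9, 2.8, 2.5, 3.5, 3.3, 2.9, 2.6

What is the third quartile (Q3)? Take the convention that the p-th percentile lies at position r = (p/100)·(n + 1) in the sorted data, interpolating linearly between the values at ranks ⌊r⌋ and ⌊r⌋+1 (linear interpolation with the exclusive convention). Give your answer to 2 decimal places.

4.05

Sorted: 2.5, 2.6, 2.7, 2.8, 2.9, 3.1, 3.2, 3.3, 3.4, 3.5, 3.7, 3.8, 3.9, 4.2, 4.4, 4.5, 4.6.
n = 17.
r = (75/100)·(17 + 1) = 13.5.
Rank 13 is 3.9 and rank 14 is 4.2.
Interpolate: 3.9 + 0.5·(4.2 − 3.9) = 3.9 + 0.5·0.3 = 4.05.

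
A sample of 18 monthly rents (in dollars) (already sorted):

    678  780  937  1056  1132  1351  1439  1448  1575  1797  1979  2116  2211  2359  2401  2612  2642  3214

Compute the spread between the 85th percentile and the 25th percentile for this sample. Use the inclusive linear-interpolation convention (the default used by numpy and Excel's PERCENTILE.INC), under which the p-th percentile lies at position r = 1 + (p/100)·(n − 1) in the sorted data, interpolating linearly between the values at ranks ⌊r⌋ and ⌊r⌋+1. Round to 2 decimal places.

1309.20

n = 18.
P25: r = 5.25; ranks 5–6 are 1132, 1351; interpolating gives 1186.75.
P85: r = 15.45; ranks 15–16 are 2401, 2612; interpolating gives 2495.95.
Difference: 2495.95 − 1186.75 = 1309.2.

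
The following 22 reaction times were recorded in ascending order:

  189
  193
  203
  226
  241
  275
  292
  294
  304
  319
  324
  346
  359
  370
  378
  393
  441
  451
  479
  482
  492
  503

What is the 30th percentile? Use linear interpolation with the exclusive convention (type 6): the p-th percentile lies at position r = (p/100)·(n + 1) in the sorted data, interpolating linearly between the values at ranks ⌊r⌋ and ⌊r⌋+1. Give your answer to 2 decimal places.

n = 22.
r = (30/100)·(22 + 1) = 6.9.
Rank 6 is 275 and rank 7 is 292.
Interpolate: 275 + 0.9·(292 − 275) = 275 + 0.9·17 = 290.3.

290.30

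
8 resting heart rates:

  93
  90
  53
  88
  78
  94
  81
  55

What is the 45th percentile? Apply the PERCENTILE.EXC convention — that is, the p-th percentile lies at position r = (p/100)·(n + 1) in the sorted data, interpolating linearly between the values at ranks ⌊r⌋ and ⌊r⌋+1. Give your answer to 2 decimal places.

Sorted: 53, 55, 78, 81, 88, 90, 93, 94.
n = 8.
r = (45/100)·(8 + 1) = 4.05.
Rank 4 is 81 and rank 5 is 88.
Interpolate: 81 + 0.05·(88 − 81) = 81 + 0.05·7 = 81.35.

81.35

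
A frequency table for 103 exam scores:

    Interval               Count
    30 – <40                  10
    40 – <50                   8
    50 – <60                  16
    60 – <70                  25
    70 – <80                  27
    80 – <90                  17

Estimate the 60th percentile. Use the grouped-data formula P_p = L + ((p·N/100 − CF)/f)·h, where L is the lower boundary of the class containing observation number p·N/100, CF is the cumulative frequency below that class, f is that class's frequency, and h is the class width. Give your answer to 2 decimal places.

71.04

N = 103; target position k = 60/100 · 103 = 61.8.
Cumulative frequencies: 10, 18, 34, 59, 86, 103.
Observation 61.8 falls in the class 70 – <80.
L = 70, CF = 59, f = 27, h = 10.
P60 = 70 + ((61.8 − 59)/27)·10 = 70 + 1.03704 = 71.037.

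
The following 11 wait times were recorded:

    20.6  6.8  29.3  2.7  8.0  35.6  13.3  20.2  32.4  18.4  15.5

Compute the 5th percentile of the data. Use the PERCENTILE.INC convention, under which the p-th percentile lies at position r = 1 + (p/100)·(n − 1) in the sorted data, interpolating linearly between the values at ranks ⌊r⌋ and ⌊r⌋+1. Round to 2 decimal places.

Sorted: 2.7, 6.8, 8.0, 13.3, 15.5, 18.4, 20.2, 20.6, 29.3, 32.4, 35.6.
n = 11.
r = 1 + (5/100)·(11 − 1) = 1 + 0.5 = 1.5.
Rank 1 is 2.7 and rank 2 is 6.8.
Interpolate: 2.7 + 0.5·(6.8 − 2.7) = 2.7 + 0.5·4.1 = 4.75.

4.75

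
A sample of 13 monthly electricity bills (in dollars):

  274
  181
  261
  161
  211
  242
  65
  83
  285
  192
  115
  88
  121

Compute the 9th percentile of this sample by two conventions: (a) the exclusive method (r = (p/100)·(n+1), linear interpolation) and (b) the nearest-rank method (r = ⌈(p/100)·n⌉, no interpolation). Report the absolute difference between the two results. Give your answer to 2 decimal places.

Sorted: 65, 83, 88, 115, 121, 161, 181, 192, 211, 242, 261, 274, 285.
n = 13.
(a) r = 1.26; between ranks 1 (65) and 2 (83): 69.68.
(b) the nearest-rank method: rank 2 → 83.
|69.68 − 83| = 13.32.

13.32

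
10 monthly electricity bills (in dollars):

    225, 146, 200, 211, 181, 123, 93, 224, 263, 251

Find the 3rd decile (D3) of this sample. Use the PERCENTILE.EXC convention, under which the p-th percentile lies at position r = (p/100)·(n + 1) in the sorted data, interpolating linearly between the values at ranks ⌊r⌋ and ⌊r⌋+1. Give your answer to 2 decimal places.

Sorted: 93, 123, 146, 181, 200, 211, 224, 225, 251, 263.
n = 10.
r = (30/100)·(10 + 1) = 3.3.
Rank 3 is 146 and rank 4 is 181.
Interpolate: 146 + 0.3·(181 − 146) = 146 + 0.3·35 = 156.5.

156.50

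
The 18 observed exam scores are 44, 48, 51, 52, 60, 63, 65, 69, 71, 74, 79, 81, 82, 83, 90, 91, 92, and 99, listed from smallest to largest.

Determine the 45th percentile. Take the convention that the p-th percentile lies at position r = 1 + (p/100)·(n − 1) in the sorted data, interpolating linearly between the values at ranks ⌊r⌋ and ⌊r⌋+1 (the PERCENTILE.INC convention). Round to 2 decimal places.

70.30

n = 18.
r = 1 + (45/100)·(18 − 1) = 1 + 7.65 = 8.65.
Rank 8 is 69 and rank 9 is 71.
Interpolate: 69 + 0.65·(71 − 69) = 69 + 0.65·2 = 70.3.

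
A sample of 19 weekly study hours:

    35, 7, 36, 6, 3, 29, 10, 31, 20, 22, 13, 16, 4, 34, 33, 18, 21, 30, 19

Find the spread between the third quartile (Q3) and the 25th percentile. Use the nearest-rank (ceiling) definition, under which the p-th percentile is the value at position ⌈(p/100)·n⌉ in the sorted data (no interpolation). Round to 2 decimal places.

Sorted: 3, 4, 6, 7, 10, 13, 16, 18, 19, 20, 21, 22, 29, 30, 31, 33, 34, 35, 36.
n = 19.
P25: rank ⌈25/100·19⌉ = 5 → 10.
P75: rank ⌈75/100·19⌉ = 15 → 31.
Difference: 31 − 10 = 21.

21.00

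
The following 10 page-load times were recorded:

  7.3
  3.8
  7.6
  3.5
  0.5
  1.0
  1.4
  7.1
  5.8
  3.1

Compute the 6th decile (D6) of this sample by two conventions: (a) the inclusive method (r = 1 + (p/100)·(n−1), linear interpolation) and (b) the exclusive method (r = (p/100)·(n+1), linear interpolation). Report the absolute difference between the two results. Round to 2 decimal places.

0.40

Sorted: 0.5, 1.0, 1.4, 3.1, 3.5, 3.8, 5.8, 7.1, 7.3, 7.6.
n = 10.
(a) r = 6.4; between ranks 6 (3.8) and 7 (5.8): 4.6.
(b) r = 6.6; between ranks 6 (3.8) and 7 (5.8): 5.
|4.6 − 5| = 0.4.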